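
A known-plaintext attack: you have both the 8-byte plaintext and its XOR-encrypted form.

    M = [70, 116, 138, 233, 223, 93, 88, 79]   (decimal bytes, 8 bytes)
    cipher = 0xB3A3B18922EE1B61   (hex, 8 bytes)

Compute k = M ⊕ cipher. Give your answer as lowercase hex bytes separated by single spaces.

Since cipher = M ⊕ k, XORing both sides with M gives k = M ⊕ cipher.
46 XOR b3 = f5
74 XOR a3 = d7
8a XOR b1 = 3b
e9 XOR 89 = 60
df XOR 22 = fd
5d XOR ee = b3
58 XOR 1b = 43
4f XOR 61 = 2e

f5 d7 3b 60 fd b3 43 2e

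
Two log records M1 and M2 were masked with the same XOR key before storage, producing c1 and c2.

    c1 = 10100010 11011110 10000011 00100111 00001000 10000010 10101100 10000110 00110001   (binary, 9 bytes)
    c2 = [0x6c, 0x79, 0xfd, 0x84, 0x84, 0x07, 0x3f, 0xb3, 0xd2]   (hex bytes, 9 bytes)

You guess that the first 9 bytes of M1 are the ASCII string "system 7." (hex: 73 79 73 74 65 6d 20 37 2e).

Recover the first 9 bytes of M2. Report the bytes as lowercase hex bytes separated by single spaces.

bd de 0d d7 e9 e8 b3 02 cd

First, c1 ⊕ c2 = (M1 ⊕ K) ⊕ (M2 ⊕ K) = M1 ⊕ M2, so the key drops out. Then M2 = (M1 ⊕ M2) ⊕ M1 over the first 9 bytes.
byte 0: (a2 ⊕ 6c) ⊕ 73 = ce ⊕ 73 = bd
byte 1: (de ⊕ 79) ⊕ 79 = a7 ⊕ 79 = de
byte 2: (83 ⊕ fd) ⊕ 73 = 7e ⊕ 73 = 0d
byte 3: (27 ⊕ 84) ⊕ 74 = a3 ⊕ 74 = d7
byte 4: (08 ⊕ 84) ⊕ 65 = 8c ⊕ 65 = e9
byte 5: (82 ⊕ 07) ⊕ 6d = 85 ⊕ 6d = e8
byte 6: (ac ⊕ 3f) ⊕ 20 = 93 ⊕ 20 = b3
byte 7: (86 ⊕ b3) ⊕ 37 = 35 ⊕ 37 = 02
byte 8: (31 ⊕ d2) ⊕ 2e = e3 ⊕ 2e = cd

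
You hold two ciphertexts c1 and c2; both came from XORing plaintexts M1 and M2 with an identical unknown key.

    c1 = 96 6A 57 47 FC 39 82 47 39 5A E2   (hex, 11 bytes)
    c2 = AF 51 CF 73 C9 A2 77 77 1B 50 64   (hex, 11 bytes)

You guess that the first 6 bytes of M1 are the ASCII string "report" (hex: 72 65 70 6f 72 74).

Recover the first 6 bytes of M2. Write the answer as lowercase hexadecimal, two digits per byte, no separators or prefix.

4b5ee85b47ef

First, c1 ⊕ c2 = (M1 ⊕ K) ⊕ (M2 ⊕ K) = M1 ⊕ M2, so the key drops out. Then M2 = (M1 ⊕ M2) ⊕ M1 over the first 6 bytes.
byte 0: (96 xor af) xor 72 = 39 xor 72 = 4b
byte 1: (6a xor 51) xor 65 = 3b xor 65 = 5e
byte 2: (57 xor cf) xor 70 = 98 xor 70 = e8
byte 3: (47 xor 73) xor 6f = 34 xor 6f = 5b
byte 4: (fc xor c9) xor 72 = 35 xor 72 = 47
byte 5: (39 xor a2) xor 74 = 9b xor 74 = ef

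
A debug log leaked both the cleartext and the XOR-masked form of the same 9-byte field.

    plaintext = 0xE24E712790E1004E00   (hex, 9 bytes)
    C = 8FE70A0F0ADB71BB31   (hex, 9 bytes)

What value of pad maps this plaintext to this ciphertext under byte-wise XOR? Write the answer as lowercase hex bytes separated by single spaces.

6d a9 7b 28 9a 3a 71 f5 31

Since C = plaintext ⊕ pad, XORing both sides with plaintext gives pad = plaintext ⊕ C.
byte 0: 11100010 ⊕ 10001111 = 01101101
byte 1: 01001110 ⊕ 11100111 = 10101001
byte 2: 01110001 ⊕ 00001010 = 01111011
byte 3: 00100111 ⊕ 00001111 = 00101000
byte 4: 10010000 ⊕ 00001010 = 10011010
byte 5: 11100001 ⊕ 11011011 = 00111010
byte 6: 00000000 ⊕ 01110001 = 01110001
byte 7: 01001110 ⊕ 10111011 = 11110101
byte 8: 00000000 ⊕ 00110001 = 00110001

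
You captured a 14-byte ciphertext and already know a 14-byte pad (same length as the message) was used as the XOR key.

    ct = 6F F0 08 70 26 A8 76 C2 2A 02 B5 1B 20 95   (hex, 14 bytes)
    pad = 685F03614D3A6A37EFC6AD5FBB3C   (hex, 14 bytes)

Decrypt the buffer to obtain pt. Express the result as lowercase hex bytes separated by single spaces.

XOR is its own inverse, so applying the key byte-wise gives the result directly.
6f ⊕ 68 = 07
f0 ⊕ 5f = af
08 ⊕ 03 = 0b
70 ⊕ 61 = 11
26 ⊕ 4d = 6b
a8 ⊕ 3a = 92
76 ⊕ 6a = 1c
c2 ⊕ 37 = f5
2a ⊕ ef = c5
02 ⊕ c6 = c4
b5 ⊕ ad = 18
1b ⊕ 5f = 44
20 ⊕ bb = 9b
95 ⊕ 3c = a9

07 af 0b 11 6b 92 1c f5 c5 c4 18 44 9b a9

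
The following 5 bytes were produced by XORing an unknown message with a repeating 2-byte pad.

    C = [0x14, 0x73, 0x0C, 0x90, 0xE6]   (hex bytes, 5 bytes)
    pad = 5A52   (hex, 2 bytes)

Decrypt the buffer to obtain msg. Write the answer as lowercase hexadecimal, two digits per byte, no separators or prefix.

4e2156c2bc

The 2-byte key repeats, so the effective keystream is 5a 52 5a 52 5a.
byte 0: 14 ⊕ 5a = 4e
byte 1: 73 ⊕ 52 = 21
byte 2: 0c ⊕ 5a = 56
byte 3: 90 ⊕ 52 = c2
byte 4: e6 ⊕ 5a = bc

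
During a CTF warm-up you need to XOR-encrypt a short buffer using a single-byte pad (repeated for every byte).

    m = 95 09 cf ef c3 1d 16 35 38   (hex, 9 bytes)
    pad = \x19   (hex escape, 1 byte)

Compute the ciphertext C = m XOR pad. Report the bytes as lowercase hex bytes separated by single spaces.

The 1-byte key repeats, so the effective keystream is 19 19 19 19 19 19 19 19 19.
byte 0: 95 ^ 19 = 8c
byte 1: 09 ^ 19 = 10
byte 2: cf ^ 19 = d6
byte 3: ef ^ 19 = f6
byte 4: c3 ^ 19 = da
byte 5: 1d ^ 19 = 04
byte 6: 16 ^ 19 = 0f
byte 7: 35 ^ 19 = 2c
byte 8: 38 ^ 19 = 21

8c 10 d6 f6 da 04 0f 2c 21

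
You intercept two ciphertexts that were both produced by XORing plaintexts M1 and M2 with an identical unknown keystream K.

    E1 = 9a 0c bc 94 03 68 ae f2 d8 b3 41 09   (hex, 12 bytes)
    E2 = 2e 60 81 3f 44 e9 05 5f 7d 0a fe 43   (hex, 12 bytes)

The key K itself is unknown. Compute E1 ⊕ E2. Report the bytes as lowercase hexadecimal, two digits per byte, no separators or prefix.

E1 ⊕ E2 = (M1 ⊕ K) ⊕ (M2 ⊕ K) = M1 ⊕ M2 — the shared key cancels under XOR.
9a XOR 2e = b4
0c XOR 60 = 6c
bc XOR 81 = 3d
94 XOR 3f = ab
03 XOR 44 = 47
68 XOR e9 = 81
ae XOR 05 = ab
f2 XOR 5f = ad
d8 XOR 7d = a5
b3 XOR 0a = b9
41 XOR fe = bf
09 XOR 43 = 4a

b46c3dab4781abada5b9bf4a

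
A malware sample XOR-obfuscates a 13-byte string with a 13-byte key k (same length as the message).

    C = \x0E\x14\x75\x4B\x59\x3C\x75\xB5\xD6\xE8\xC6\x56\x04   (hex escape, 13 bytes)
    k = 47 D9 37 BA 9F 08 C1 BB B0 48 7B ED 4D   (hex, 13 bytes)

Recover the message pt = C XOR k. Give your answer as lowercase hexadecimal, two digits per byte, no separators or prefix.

XOR is its own inverse, so applying the key byte-wise gives the result directly.
00001110 xor 01000111 = 01001001
00010100 xor 11011001 = 11001101
01110101 xor 00110111 = 01000010
01001011 xor 10111010 = 11110001
01011001 xor 10011111 = 11000110
00111100 xor 00001000 = 00110100
01110101 xor 11000001 = 10110100
10110101 xor 10111011 = 00001110
11010110 xor 10110000 = 01100110
11101000 xor 01001000 = 10100000
11000110 xor 01111011 = 10111101
01010110 xor 11101101 = 10111011
00000100 xor 01001101 = 01001001

49cd42f1c634b40e66a0bdbb49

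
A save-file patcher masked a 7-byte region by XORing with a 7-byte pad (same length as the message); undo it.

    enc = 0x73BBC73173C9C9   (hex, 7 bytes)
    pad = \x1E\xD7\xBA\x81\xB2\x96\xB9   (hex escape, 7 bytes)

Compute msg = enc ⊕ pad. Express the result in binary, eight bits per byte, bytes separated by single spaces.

73 ^ 1e = 6d
bb ^ d7 = 6c
c7 ^ ba = 7d
31 ^ 81 = b0
73 ^ b2 = c1
c9 ^ 96 = 5f
c9 ^ b9 = 70

01101101 01101100 01111101 10110000 11000001 01011111 01110000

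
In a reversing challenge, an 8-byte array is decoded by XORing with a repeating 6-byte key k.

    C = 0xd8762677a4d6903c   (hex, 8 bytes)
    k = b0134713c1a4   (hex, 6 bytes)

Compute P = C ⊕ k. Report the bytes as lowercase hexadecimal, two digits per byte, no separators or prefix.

The 6-byte key repeats, so the effective keystream is b0 13 47 13 c1 a4 b0 13.
byte 0: 11011000 ^ 10110000 = 01101000
byte 1: 01110110 ^ 00010011 = 01100101
byte 2: 00100110 ^ 01000111 = 01100001
byte 3: 01110111 ^ 00010011 = 01100100
byte 4: 10100100 ^ 11000001 = 01100101
byte 5: 11010110 ^ 10100100 = 01110010
byte 6: 10010000 ^ 10110000 = 00100000
byte 7: 00111100 ^ 00010011 = 00101111

686561646572202f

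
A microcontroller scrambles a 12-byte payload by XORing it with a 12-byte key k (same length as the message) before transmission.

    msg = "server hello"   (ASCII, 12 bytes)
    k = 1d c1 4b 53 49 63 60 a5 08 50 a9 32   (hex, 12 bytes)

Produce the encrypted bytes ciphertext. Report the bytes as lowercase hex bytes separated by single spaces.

6e a4 39 25 2c 11 40 cd 6d 3c c5 5d

73 xor 1d = 6e
65 xor c1 = a4
72 xor 4b = 39
76 xor 53 = 25
65 xor 49 = 2c
72 xor 63 = 11
20 xor 60 = 40
68 xor a5 = cd
65 xor 08 = 6d
6c xor 50 = 3c
6c xor a9 = c5
6f xor 32 = 5d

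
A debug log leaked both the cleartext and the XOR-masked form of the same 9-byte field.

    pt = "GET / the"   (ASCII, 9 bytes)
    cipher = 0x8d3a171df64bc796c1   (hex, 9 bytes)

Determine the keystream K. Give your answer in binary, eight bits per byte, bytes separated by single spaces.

11001010 01111111 01000011 00111101 11011001 01101011 10110011 11111110 10100100

Since cipher = pt ⊕ K, XORing both sides with pt gives K = pt ⊕ cipher.
byte 0: 47 ⊕ 8d = ca
byte 1: 45 ⊕ 3a = 7f
byte 2: 54 ⊕ 17 = 43
byte 3: 20 ⊕ 1d = 3d
byte 4: 2f ⊕ f6 = d9
byte 5: 20 ⊕ 4b = 6b
byte 6: 74 ⊕ c7 = b3
byte 7: 68 ⊕ 96 = fe
byte 8: 65 ⊕ c1 = a4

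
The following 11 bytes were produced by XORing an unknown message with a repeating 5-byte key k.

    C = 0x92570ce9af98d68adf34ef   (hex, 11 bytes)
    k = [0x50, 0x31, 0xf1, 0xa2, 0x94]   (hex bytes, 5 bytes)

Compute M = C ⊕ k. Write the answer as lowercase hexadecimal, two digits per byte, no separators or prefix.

c266fd4b3bc8e77b7da0bf

The 5-byte key repeats, so the effective keystream is 50 31 f1 a2 94 50 31 f1 a2 94 50.
byte 0: 92 xor 50 = c2
byte 1: 57 xor 31 = 66
byte 2: 0c xor f1 = fd
byte 3: e9 xor a2 = 4b
byte 4: af xor 94 = 3b
byte 5: 98 xor 50 = c8
byte 6: d6 xor 31 = e7
byte 7: 8a xor f1 = 7b
byte 8: df xor a2 = 7d
byte 9: 34 xor 94 = a0
byte 10: ef xor 50 = bf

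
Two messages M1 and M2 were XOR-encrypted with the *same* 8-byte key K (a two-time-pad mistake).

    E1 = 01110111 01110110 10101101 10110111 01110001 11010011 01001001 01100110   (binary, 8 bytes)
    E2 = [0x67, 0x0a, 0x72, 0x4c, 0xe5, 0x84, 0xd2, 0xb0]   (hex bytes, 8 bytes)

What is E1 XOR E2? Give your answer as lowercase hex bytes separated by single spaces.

10 7c df fb 94 57 9b d6

E1 ⊕ E2 = (M1 ⊕ K) ⊕ (M2 ⊕ K) = M1 ⊕ M2 — the shared key cancels under XOR.
77 ^ 67 = 10
76 ^ 0a = 7c
ad ^ 72 = df
b7 ^ 4c = fb
71 ^ e5 = 94
d3 ^ 84 = 57
49 ^ d2 = 9b
66 ^ b0 = d6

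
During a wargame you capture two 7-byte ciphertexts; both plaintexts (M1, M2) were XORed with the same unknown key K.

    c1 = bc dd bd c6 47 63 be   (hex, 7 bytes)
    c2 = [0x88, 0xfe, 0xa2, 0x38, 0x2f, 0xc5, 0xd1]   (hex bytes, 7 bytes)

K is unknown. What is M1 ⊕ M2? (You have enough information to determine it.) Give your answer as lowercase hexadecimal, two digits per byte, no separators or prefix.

c1 ⊕ c2 = (M1 ⊕ K) ⊕ (M2 ⊕ K) = M1 ⊕ M2 — the shared key cancels under XOR.
byte 0: bc xor 88 = 34
byte 1: dd xor fe = 23
byte 2: bd xor a2 = 1f
byte 3: c6 xor 38 = fe
byte 4: 47 xor 2f = 68
byte 5: 63 xor c5 = a6
byte 6: be xor d1 = 6f

34231ffe68a66f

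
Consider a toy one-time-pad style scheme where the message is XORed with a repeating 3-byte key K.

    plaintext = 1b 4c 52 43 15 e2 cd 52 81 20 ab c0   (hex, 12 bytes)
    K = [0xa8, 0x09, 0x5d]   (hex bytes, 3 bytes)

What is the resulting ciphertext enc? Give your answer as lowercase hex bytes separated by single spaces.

b3 45 0f eb 1c bf 65 5b dc 88 a2 9d

The 3-byte key repeats, so the effective keystream is a8 09 5d a8 09 5d a8 09 5d a8 09 5d.
byte 0: 1b xor a8 = b3
byte 1: 4c xor 09 = 45
byte 2: 52 xor 5d = 0f
byte 3: 43 xor a8 = eb
byte 4: 15 xor 09 = 1c
byte 5: e2 xor 5d = bf
byte 6: cd xor a8 = 65
byte 7: 52 xor 09 = 5b
byte 8: 81 xor 5d = dc
byte 9: 20 xor a8 = 88
byte 10: ab xor 09 = a2
byte 11: c0 xor 5d = 9d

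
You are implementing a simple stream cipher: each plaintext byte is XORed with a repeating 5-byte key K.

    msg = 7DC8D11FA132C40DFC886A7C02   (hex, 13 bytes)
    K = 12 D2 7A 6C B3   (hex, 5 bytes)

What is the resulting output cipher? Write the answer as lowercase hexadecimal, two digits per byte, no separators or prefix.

6f1aab7312201677903b78ae78

The 5-byte key repeats, so the effective keystream is 12 d2 7a 6c b3 12 d2 7a 6c b3 12 d2 7a.
byte 0: 7d ^ 12 = 6f
byte 1: c8 ^ d2 = 1a
byte 2: d1 ^ 7a = ab
byte 3: 1f ^ 6c = 73
byte 4: a1 ^ b3 = 12
byte 5: 32 ^ 12 = 20
byte 6: c4 ^ d2 = 16
byte 7: 0d ^ 7a = 77
byte 8: fc ^ 6c = 90
byte 9: 88 ^ b3 = 3b
byte 10: 6a ^ 12 = 78
byte 11: 7c ^ d2 = ae
byte 12: 02 ^ 7a = 78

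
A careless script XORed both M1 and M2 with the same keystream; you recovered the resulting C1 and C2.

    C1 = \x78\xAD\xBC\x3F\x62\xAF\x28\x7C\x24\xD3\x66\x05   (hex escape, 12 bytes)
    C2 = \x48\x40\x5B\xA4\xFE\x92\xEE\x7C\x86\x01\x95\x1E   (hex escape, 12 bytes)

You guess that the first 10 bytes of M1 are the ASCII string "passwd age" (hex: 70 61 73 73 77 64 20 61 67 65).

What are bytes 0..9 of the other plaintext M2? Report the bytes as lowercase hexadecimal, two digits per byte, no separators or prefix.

408c94e8eb59e661c5b7

First, C1 ⊕ C2 = (M1 ⊕ K) ⊕ (M2 ⊕ K) = M1 ⊕ M2, so the key drops out. Then M2 = (M1 ⊕ M2) ⊕ M1 over the first 10 bytes.
byte 0: (78 xor 48) xor 70 = 30 xor 70 = 40
byte 1: (ad xor 40) xor 61 = ed xor 61 = 8c
byte 2: (bc xor 5b) xor 73 = e7 xor 73 = 94
byte 3: (3f xor a4) xor 73 = 9b xor 73 = e8
byte 4: (62 xor fe) xor 77 = 9c xor 77 = eb
byte 5: (af xor 92) xor 64 = 3d xor 64 = 59
byte 6: (28 xor ee) xor 20 = c6 xor 20 = e6
byte 7: (7c xor 7c) xor 61 = 00 xor 61 = 61
byte 8: (24 xor 86) xor 67 = a2 xor 67 = c5
byte 9: (d3 xor 01) xor 65 = d2 xor 65 = b7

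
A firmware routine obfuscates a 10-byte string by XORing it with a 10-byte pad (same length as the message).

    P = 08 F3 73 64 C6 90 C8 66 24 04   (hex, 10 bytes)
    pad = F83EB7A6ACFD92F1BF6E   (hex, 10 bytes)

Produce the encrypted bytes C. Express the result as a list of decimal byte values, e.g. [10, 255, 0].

[240, 205, 196, 194, 106, 109, 90, 151, 155, 106]

XOR is its own inverse, so applying the key byte-wise gives the result directly.
byte 0:   8 xor 248 = 240
byte 1: 243 xor  62 = 205
byte 2: 115 xor 183 = 196
byte 3: 100 xor 166 = 194
byte 4: 198 xor 172 = 106
byte 5: 144 xor 253 = 109
byte 6: 200 xor 146 =  90
byte 7: 102 xor 241 = 151
byte 8:  36 xor 191 = 155
byte 9:   4 xor 110 = 106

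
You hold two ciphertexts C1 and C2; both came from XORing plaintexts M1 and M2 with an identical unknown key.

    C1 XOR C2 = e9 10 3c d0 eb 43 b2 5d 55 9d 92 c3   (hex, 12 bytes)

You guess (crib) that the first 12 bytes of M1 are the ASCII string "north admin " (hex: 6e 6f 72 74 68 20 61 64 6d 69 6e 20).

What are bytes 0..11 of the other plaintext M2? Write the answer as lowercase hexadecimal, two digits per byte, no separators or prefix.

Since C1 ⊕ C2 = M1 ⊕ M2, XORing with the guessed M1 bytes yields the corresponding M2 bytes: M2 = (C1 ⊕ C2) ⊕ M1.
e9 ^ 6e = 87
10 ^ 6f = 7f
3c ^ 72 = 4e
d0 ^ 74 = a4
eb ^ 68 = 83
43 ^ 20 = 63
b2 ^ 61 = d3
5d ^ 64 = 39
55 ^ 6d = 38
9d ^ 69 = f4
92 ^ 6e = fc
c3 ^ 20 = e3

877f4ea48363d33938f4fce3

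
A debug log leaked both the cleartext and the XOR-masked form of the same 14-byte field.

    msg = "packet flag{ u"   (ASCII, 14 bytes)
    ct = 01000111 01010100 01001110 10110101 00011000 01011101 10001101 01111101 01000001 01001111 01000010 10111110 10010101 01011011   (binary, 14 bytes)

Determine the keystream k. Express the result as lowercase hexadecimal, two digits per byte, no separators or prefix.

Since ct = msg ⊕ k, XORing both sides with msg gives k = msg ⊕ ct.
byte 0: 01110000 xor 01000111 = 00110111
byte 1: 01100001 xor 01010100 = 00110101
byte 2: 01100011 xor 01001110 = 00101101
byte 3: 01101011 xor 10110101 = 11011110
byte 4: 01100101 xor 00011000 = 01111101
byte 5: 01110100 xor 01011101 = 00101001
byte 6: 00100000 xor 10001101 = 10101101
byte 7: 01100110 xor 01111101 = 00011011
byte 8: 01101100 xor 01000001 = 00101101
byte 9: 01100001 xor 01001111 = 00101110
byte 10: 01100111 xor 01000010 = 00100101
byte 11: 01111011 xor 10111110 = 11000101
byte 12: 00100000 xor 10010101 = 10110101
byte 13: 01110101 xor 01011011 = 00101110

37352dde7d29ad1b2d2e25c5b52e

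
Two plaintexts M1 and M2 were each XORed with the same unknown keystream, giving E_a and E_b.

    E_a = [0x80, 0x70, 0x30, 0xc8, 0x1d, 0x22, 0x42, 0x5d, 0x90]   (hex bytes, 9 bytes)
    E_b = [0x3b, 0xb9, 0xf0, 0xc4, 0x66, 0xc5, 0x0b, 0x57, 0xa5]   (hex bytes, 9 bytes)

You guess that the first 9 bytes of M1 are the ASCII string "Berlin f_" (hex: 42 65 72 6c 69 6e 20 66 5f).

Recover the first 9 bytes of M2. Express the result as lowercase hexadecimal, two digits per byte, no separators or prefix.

First, E_a ⊕ E_b = (M1 ⊕ K) ⊕ (M2 ⊕ K) = M1 ⊕ M2, so the key drops out. Then M2 = (M1 ⊕ M2) ⊕ M1 over the first 9 bytes.
byte 0: (80 XOR 3b) XOR 42 = bb XOR 42 = f9
byte 1: (70 XOR b9) XOR 65 = c9 XOR 65 = ac
byte 2: (30 XOR f0) XOR 72 = c0 XOR 72 = b2
byte 3: (c8 XOR c4) XOR 6c = 0c XOR 6c = 60
byte 4: (1d XOR 66) XOR 69 = 7b XOR 69 = 12
byte 5: (22 XOR c5) XOR 6e = e7 XOR 6e = 89
byte 6: (42 XOR 0b) XOR 20 = 49 XOR 20 = 69
byte 7: (5d XOR 57) XOR 66 = 0a XOR 66 = 6c
byte 8: (90 XOR a5) XOR 5f = 35 XOR 5f = 6a

f9acb2601289696c6a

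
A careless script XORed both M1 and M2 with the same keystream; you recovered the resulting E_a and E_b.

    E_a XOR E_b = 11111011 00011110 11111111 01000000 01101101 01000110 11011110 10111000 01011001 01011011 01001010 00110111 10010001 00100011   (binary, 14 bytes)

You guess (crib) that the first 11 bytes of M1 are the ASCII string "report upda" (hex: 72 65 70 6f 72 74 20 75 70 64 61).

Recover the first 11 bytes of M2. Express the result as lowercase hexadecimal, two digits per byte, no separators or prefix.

897b8f2f1f32fecd293f2b

Since E_a ⊕ E_b = M1 ⊕ M2, XORing with the guessed M1 bytes yields the corresponding M2 bytes: M2 = (E_a ⊕ E_b) ⊕ M1.
251 xor 114 = 137
 30 xor 101 = 123
255 xor 112 = 143
 64 xor 111 =  47
109 xor 114 =  31
 70 xor 116 =  50
222 xor  32 = 254
184 xor 117 = 205
 89 xor 112 =  41
 91 xor 100 =  63
 74 xor  97 =  43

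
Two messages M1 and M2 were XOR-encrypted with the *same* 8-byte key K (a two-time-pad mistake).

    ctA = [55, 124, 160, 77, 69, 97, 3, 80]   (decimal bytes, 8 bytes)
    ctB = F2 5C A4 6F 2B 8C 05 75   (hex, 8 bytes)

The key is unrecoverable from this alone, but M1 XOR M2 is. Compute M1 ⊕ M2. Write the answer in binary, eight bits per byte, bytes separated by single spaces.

ctA ⊕ ctB = (M1 ⊕ K) ⊕ (M2 ⊕ K) = M1 ⊕ M2 — the shared key cancels under XOR.
37 ^ f2 = c5
7c ^ 5c = 20
a0 ^ a4 = 04
4d ^ 6f = 22
45 ^ 2b = 6e
61 ^ 8c = ed
03 ^ 05 = 06
50 ^ 75 = 25

11000101 00100000 00000100 00100010 01101110 11101101 00000110 00100101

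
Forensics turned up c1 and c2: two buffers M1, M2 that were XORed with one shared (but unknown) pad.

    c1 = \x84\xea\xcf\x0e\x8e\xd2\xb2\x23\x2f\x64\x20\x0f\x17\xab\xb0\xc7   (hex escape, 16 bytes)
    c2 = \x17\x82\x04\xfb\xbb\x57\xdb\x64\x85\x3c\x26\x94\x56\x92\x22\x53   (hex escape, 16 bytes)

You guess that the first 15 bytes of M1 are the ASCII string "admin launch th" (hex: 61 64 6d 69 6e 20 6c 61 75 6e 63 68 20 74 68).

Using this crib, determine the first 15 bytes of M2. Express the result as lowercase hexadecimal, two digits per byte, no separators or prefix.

First, c1 ⊕ c2 = (M1 ⊕ K) ⊕ (M2 ⊕ K) = M1 ⊕ M2, so the key drops out. Then M2 = (M1 ⊕ M2) ⊕ M1 over the first 15 bytes.
byte 0: (84 XOR 17) XOR 61 = 93 XOR 61 = f2
byte 1: (ea XOR 82) XOR 64 = 68 XOR 64 = 0c
byte 2: (cf XOR 04) XOR 6d = cb XOR 6d = a6
byte 3: (0e XOR fb) XOR 69 = f5 XOR 69 = 9c
byte 4: (8e XOR bb) XOR 6e = 35 XOR 6e = 5b
byte 5: (d2 XOR 57) XOR 20 = 85 XOR 20 = a5
byte 6: (b2 XOR db) XOR 6c = 69 XOR 6c = 05
byte 7: (23 XOR 64) XOR 61 = 47 XOR 61 = 26
byte 8: (2f XOR 85) XOR 75 = aa XOR 75 = df
byte 9: (64 XOR 3c) XOR 6e = 58 XOR 6e = 36
byte 10: (20 XOR 26) XOR 63 = 06 XOR 63 = 65
byte 11: (0f XOR 94) XOR 68 = 9b XOR 68 = f3
byte 12: (17 XOR 56) XOR 20 = 41 XOR 20 = 61
byte 13: (ab XOR 92) XOR 74 = 39 XOR 74 = 4d
byte 14: (b0 XOR 22) XOR 68 = 92 XOR 68 = fa

f20ca69c5ba50526df3665f3614dfa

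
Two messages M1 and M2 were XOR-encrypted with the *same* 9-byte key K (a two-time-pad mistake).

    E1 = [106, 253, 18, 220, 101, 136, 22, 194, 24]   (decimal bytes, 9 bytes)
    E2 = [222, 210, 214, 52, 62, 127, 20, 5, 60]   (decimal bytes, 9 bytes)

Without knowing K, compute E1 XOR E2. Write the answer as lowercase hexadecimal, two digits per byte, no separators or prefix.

E1 ⊕ E2 = (M1 ⊕ K) ⊕ (M2 ⊕ K) = M1 ⊕ M2 — the shared key cancels under XOR.
106 ^ 222 = 180
253 ^ 210 =  47
 18 ^ 214 = 196
220 ^  52 = 232
101 ^  62 =  91
136 ^ 127 = 247
 22 ^  20 =   2
194 ^   5 = 199
 24 ^  60 =  36

b42fc4e85bf702c724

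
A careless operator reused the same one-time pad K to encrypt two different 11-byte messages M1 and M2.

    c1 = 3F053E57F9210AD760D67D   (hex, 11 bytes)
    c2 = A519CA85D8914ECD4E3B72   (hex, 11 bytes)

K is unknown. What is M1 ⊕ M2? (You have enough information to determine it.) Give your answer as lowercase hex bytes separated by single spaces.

c1 ⊕ c2 = (M1 ⊕ K) ⊕ (M2 ⊕ K) = M1 ⊕ M2 — the shared key cancels under XOR.
byte 0: 3f ⊕ a5 = 9a
byte 1: 05 ⊕ 19 = 1c
byte 2: 3e ⊕ ca = f4
byte 3: 57 ⊕ 85 = d2
byte 4: f9 ⊕ d8 = 21
byte 5: 21 ⊕ 91 = b0
byte 6: 0a ⊕ 4e = 44
byte 7: d7 ⊕ cd = 1a
byte 8: 60 ⊕ 4e = 2e
byte 9: d6 ⊕ 3b = ed
byte 10: 7d ⊕ 72 = 0f

9a 1c f4 d2 21 b0 44 1a 2e ed 0f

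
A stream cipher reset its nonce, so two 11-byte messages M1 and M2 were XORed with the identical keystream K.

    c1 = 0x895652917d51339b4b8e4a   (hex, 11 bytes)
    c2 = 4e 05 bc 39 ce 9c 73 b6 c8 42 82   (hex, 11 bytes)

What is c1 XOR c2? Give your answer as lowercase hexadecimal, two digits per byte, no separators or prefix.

c1 ⊕ c2 = (M1 ⊕ K) ⊕ (M2 ⊕ K) = M1 ⊕ M2 — the shared key cancels under XOR.
10001001 ⊕ 01001110 = 11000111
01010110 ⊕ 00000101 = 01010011
01010010 ⊕ 10111100 = 11101110
10010001 ⊕ 00111001 = 10101000
01111101 ⊕ 11001110 = 10110011
01010001 ⊕ 10011100 = 11001101
00110011 ⊕ 01110011 = 01000000
10011011 ⊕ 10110110 = 00101101
01001011 ⊕ 11001000 = 10000011
10001110 ⊕ 01000010 = 11001100
01001010 ⊕ 10000010 = 11001000

c753eea8b3cd402d83ccc8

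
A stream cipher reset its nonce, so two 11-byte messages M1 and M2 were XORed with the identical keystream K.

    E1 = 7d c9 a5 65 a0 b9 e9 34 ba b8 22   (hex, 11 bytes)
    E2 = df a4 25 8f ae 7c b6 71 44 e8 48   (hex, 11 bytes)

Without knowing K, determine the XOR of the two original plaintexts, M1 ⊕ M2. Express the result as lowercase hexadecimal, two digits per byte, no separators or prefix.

a26d80ea0ec55f45fe506a

E1 ⊕ E2 = (M1 ⊕ K) ⊕ (M2 ⊕ K) = M1 ⊕ M2 — the shared key cancels under XOR.
7d ^ df = a2
c9 ^ a4 = 6d
a5 ^ 25 = 80
65 ^ 8f = ea
a0 ^ ae = 0e
b9 ^ 7c = c5
e9 ^ b6 = 5f
34 ^ 71 = 45
ba ^ 44 = fe
b8 ^ e8 = 50
22 ^ 48 = 6a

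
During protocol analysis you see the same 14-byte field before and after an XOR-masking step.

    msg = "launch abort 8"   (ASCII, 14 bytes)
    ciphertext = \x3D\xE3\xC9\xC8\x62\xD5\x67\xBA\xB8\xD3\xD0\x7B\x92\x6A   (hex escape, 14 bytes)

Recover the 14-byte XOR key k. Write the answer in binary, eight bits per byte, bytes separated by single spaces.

Since ciphertext = msg ⊕ k, XORing both sides with msg gives k = msg ⊕ ciphertext.
byte 0: 6c ⊕ 3d = 51
byte 1: 61 ⊕ e3 = 82
byte 2: 75 ⊕ c9 = bc
byte 3: 6e ⊕ c8 = a6
byte 4: 63 ⊕ 62 = 01
byte 5: 68 ⊕ d5 = bd
byte 6: 20 ⊕ 67 = 47
byte 7: 61 ⊕ ba = db
byte 8: 62 ⊕ b8 = da
byte 9: 6f ⊕ d3 = bc
byte 10: 72 ⊕ d0 = a2
byte 11: 74 ⊕ 7b = 0f
byte 12: 20 ⊕ 92 = b2
byte 13: 38 ⊕ 6a = 52

01010001 10000010 10111100 10100110 00000001 10111101 01000111 11011011 11011010 10111100 10100010 00001111 10110010 01010010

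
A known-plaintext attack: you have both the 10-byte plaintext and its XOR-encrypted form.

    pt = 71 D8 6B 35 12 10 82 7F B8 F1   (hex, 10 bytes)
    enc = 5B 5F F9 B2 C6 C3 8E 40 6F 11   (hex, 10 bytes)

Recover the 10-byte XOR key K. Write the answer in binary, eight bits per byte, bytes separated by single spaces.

Since enc = pt ⊕ K, XORing both sides with pt gives K = pt ⊕ enc.
71 XOR 5b = 2a
d8 XOR 5f = 87
6b XOR f9 = 92
35 XOR b2 = 87
12 XOR c6 = d4
10 XOR c3 = d3
82 XOR 8e = 0c
7f XOR 40 = 3f
b8 XOR 6f = d7
f1 XOR 11 = e0

00101010 10000111 10010010 10000111 11010100 11010011 00001100 00111111 11010111 11100000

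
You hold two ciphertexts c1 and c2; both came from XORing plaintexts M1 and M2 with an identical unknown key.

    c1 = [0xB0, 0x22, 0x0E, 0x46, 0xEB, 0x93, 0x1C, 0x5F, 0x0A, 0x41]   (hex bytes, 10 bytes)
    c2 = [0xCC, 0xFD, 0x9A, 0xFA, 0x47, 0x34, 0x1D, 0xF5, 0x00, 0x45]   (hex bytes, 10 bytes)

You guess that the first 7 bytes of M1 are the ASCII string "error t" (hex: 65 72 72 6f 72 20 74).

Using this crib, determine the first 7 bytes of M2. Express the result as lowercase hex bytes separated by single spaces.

First, c1 ⊕ c2 = (M1 ⊕ K) ⊕ (M2 ⊕ K) = M1 ⊕ M2, so the key drops out. Then M2 = (M1 ⊕ M2) ⊕ M1 over the first 7 bytes.
byte 0: (b0 XOR cc) XOR 65 = 7c XOR 65 = 19
byte 1: (22 XOR fd) XOR 72 = df XOR 72 = ad
byte 2: (0e XOR 9a) XOR 72 = 94 XOR 72 = e6
byte 3: (46 XOR fa) XOR 6f = bc XOR 6f = d3
byte 4: (eb XOR 47) XOR 72 = ac XOR 72 = de
byte 5: (93 XOR 34) XOR 20 = a7 XOR 20 = 87
byte 6: (1c XOR 1d) XOR 74 = 01 XOR 74 = 75

19 ad e6 d3 de 87 75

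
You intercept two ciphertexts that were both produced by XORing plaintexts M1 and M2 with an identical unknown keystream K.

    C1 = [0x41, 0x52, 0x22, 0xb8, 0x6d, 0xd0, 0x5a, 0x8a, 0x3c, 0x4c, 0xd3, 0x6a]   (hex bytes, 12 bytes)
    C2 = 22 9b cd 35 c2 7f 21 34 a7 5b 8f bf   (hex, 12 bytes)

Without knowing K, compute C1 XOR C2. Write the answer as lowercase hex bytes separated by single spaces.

C1 ⊕ C2 = (M1 ⊕ K) ⊕ (M2 ⊕ K) = M1 ⊕ M2 — the shared key cancels under XOR.
 65 ^  34 =  99
 82 ^ 155 = 201
 34 ^ 205 = 239
184 ^  53 = 141
109 ^ 194 = 175
208 ^ 127 = 175
 90 ^  33 = 123
138 ^  52 = 190
 60 ^ 167 = 155
 76 ^  91 =  23
211 ^ 143 =  92
106 ^ 191 = 213

63 c9 ef 8d af af 7b be 9b 17 5c d5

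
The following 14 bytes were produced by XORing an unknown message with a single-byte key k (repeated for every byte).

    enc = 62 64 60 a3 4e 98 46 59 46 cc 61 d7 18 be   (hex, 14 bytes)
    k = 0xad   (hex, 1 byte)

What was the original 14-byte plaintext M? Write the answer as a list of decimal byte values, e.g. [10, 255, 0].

The 1-byte key repeats, so the effective keystream is ad ad ad ad ad ad ad ad ad ad ad ad ad ad.
byte 0:  98 ^ 173 = 207
byte 1: 100 ^ 173 = 201
byte 2:  96 ^ 173 = 205
byte 3: 163 ^ 173 =  14
byte 4:  78 ^ 173 = 227
byte 5: 152 ^ 173 =  53
byte 6:  70 ^ 173 = 235
byte 7:  89 ^ 173 = 244
byte 8:  70 ^ 173 = 235
byte 9: 204 ^ 173 =  97
byte 10:  97 ^ 173 = 204
byte 11: 215 ^ 173 = 122
byte 12:  24 ^ 173 = 181
byte 13: 190 ^ 173 =  19

[207, 201, 205, 14, 227, 53, 235, 244, 235, 97, 204, 122, 181, 19]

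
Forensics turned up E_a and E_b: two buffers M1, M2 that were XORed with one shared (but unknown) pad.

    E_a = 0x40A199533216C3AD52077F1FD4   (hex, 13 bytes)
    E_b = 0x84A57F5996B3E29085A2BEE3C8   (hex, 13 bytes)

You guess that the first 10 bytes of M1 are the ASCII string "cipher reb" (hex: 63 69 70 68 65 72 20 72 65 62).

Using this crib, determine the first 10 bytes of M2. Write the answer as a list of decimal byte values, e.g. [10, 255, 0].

[167, 109, 150, 98, 193, 215, 1, 79, 178, 199]

First, E_a ⊕ E_b = (M1 ⊕ K) ⊕ (M2 ⊕ K) = M1 ⊕ M2, so the key drops out. Then M2 = (M1 ⊕ M2) ⊕ M1 over the first 10 bytes.
byte 0: (40 xor 84) xor 63 = c4 xor 63 = a7
byte 1: (a1 xor a5) xor 69 = 04 xor 69 = 6d
byte 2: (99 xor 7f) xor 70 = e6 xor 70 = 96
byte 3: (53 xor 59) xor 68 = 0a xor 68 = 62
byte 4: (32 xor 96) xor 65 = a4 xor 65 = c1
byte 5: (16 xor b3) xor 72 = a5 xor 72 = d7
byte 6: (c3 xor e2) xor 20 = 21 xor 20 = 01
byte 7: (ad xor 90) xor 72 = 3d xor 72 = 4f
byte 8: (52 xor 85) xor 65 = d7 xor 65 = b2
byte 9: (07 xor a2) xor 62 = a5 xor 62 = c7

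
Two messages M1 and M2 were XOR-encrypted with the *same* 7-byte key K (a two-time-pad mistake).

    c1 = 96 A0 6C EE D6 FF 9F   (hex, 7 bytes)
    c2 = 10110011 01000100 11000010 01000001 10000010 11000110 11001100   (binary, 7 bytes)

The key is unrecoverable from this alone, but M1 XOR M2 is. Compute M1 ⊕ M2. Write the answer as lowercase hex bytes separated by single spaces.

25 e4 ae af 54 39 53

c1 ⊕ c2 = (M1 ⊕ K) ⊕ (M2 ⊕ K) = M1 ⊕ M2 — the shared key cancels under XOR.
byte 0: 150 ⊕ 179 =  37
byte 1: 160 ⊕  68 = 228
byte 2: 108 ⊕ 194 = 174
byte 3: 238 ⊕  65 = 175
byte 4: 214 ⊕ 130 =  84
byte 5: 255 ⊕ 198 =  57
byte 6: 159 ⊕ 204 =  83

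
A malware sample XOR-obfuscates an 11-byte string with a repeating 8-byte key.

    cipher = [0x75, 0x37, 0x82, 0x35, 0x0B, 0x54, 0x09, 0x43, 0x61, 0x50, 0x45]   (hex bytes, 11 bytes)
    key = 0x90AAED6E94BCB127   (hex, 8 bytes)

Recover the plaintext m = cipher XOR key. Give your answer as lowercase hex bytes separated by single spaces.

The 8-byte key repeats, so the effective keystream is 90 aa ed 6e 94 bc b1 27 90 aa ed.
byte 0: 117 xor 144 = 229
byte 1:  55 xor 170 = 157
byte 2: 130 xor 237 = 111
byte 3:  53 xor 110 =  91
byte 4:  11 xor 148 = 159
byte 5:  84 xor 188 = 232
byte 6:   9 xor 177 = 184
byte 7:  67 xor  39 = 100
byte 8:  97 xor 144 = 241
byte 9:  80 xor 170 = 250
byte 10:  69 xor 237 = 168

e5 9d 6f 5b 9f e8 b8 64 f1 fa a8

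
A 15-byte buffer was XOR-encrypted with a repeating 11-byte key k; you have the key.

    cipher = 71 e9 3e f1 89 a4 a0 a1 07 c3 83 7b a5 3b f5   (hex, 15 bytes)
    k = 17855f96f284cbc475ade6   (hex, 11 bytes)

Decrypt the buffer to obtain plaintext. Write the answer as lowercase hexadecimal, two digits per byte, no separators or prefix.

666c61677b206b65726e656c206463

The 11-byte key repeats, so the effective keystream is 17 85 5f 96 f2 84 cb c4 75 ad e6 17 85 5f 96.
byte 0: 113 XOR  23 = 102
byte 1: 233 XOR 133 = 108
byte 2:  62 XOR  95 =  97
byte 3: 241 XOR 150 = 103
byte 4: 137 XOR 242 = 123
byte 5: 164 XOR 132 =  32
byte 6: 160 XOR 203 = 107
byte 7: 161 XOR 196 = 101
byte 8:   7 XOR 117 = 114
byte 9: 195 XOR 173 = 110
byte 10: 131 XOR 230 = 101
byte 11: 123 XOR  23 = 108
byte 12: 165 XOR 133 =  32
byte 13:  59 XOR  95 = 100
byte 14: 245 XOR 150 =  99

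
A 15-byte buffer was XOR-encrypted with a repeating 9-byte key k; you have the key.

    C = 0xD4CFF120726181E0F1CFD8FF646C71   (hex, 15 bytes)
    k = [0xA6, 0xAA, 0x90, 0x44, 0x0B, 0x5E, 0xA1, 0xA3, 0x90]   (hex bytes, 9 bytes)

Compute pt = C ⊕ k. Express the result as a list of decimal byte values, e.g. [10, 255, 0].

The 9-byte key repeats, so the effective keystream is a6 aa 90 44 0b 5e a1 a3 90 a6 aa 90 44 0b 5e.
byte 0: d4 ⊕ a6 = 72
byte 1: cf ⊕ aa = 65
byte 2: f1 ⊕ 90 = 61
byte 3: 20 ⊕ 44 = 64
byte 4: 72 ⊕ 0b = 79
byte 5: 61 ⊕ 5e = 3f
byte 6: 81 ⊕ a1 = 20
byte 7: e0 ⊕ a3 = 43
byte 8: f1 ⊕ 90 = 61
byte 9: cf ⊕ a6 = 69
byte 10: d8 ⊕ aa = 72
byte 11: ff ⊕ 90 = 6f
byte 12: 64 ⊕ 44 = 20
byte 13: 6c ⊕ 0b = 67
byte 14: 71 ⊕ 5e = 2f

[114, 101, 97, 100, 121, 63, 32, 67, 97, 105, 114, 111, 32, 103, 47]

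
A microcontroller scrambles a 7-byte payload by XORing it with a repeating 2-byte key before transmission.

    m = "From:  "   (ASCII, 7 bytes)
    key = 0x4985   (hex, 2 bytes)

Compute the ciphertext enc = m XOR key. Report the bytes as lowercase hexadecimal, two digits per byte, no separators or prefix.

The 2-byte key repeats, so the effective keystream is 49 85 49 85 49 85 49.
byte 0:  70 ^  73 =  15
byte 1: 114 ^ 133 = 247
byte 2: 111 ^  73 =  38
byte 3: 109 ^ 133 = 232
byte 4:  58 ^  73 = 115
byte 5:  32 ^ 133 = 165
byte 6:  32 ^  73 = 105

0ff726e873a569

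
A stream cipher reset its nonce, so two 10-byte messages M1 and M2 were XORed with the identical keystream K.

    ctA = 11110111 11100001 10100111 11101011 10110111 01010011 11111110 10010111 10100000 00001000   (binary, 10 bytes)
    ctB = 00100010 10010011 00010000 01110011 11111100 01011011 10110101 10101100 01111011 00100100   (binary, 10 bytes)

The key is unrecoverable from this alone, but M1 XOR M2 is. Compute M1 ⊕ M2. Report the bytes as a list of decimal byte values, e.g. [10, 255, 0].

[213, 114, 183, 152, 75, 8, 75, 59, 219, 44]

ctA ⊕ ctB = (M1 ⊕ K) ⊕ (M2 ⊕ K) = M1 ⊕ M2 — the shared key cancels under XOR.
f7 ^ 22 = d5
e1 ^ 93 = 72
a7 ^ 10 = b7
eb ^ 73 = 98
b7 ^ fc = 4b
53 ^ 5b = 08
fe ^ b5 = 4b
97 ^ ac = 3b
a0 ^ 7b = db
08 ^ 24 = 2c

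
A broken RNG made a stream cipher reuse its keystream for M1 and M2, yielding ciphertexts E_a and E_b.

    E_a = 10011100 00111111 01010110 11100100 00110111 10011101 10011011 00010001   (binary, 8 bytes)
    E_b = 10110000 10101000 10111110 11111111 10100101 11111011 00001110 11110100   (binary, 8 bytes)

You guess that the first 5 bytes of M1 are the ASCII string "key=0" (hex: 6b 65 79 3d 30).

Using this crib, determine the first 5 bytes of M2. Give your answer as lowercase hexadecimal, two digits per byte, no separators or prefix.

First, E_a ⊕ E_b = (M1 ⊕ K) ⊕ (M2 ⊕ K) = M1 ⊕ M2, so the key drops out. Then M2 = (M1 ⊕ M2) ⊕ M1 over the first 5 bytes.
byte 0: (9c XOR b0) XOR 6b = 2c XOR 6b = 47
byte 1: (3f XOR a8) XOR 65 = 97 XOR 65 = f2
byte 2: (56 XOR be) XOR 79 = e8 XOR 79 = 91
byte 3: (e4 XOR ff) XOR 3d = 1b XOR 3d = 26
byte 4: (37 XOR a5) XOR 30 = 92 XOR 30 = a2

47f29126a2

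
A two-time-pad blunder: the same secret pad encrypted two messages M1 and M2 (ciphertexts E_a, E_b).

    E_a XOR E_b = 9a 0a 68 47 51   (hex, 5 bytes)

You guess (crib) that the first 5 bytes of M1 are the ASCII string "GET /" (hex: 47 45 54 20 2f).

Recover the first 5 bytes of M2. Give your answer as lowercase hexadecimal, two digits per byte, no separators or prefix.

Since E_a ⊕ E_b = M1 ⊕ M2, XORing with the guessed M1 bytes yields the corresponding M2 bytes: M2 = (E_a ⊕ E_b) ⊕ M1.
10011010 ⊕ 01000111 = 11011101
00001010 ⊕ 01000101 = 01001111
01101000 ⊕ 01010100 = 00111100
01000111 ⊕ 00100000 = 01100111
01010001 ⊕ 00101111 = 01111110

dd4f3c677e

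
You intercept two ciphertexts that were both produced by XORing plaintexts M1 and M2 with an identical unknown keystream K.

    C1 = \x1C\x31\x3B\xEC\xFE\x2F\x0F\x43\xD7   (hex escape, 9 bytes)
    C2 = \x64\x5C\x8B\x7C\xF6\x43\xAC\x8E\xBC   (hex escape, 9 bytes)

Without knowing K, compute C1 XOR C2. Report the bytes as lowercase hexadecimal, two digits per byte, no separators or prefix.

C1 ⊕ C2 = (M1 ⊕ K) ⊕ (M2 ⊕ K) = M1 ⊕ M2 — the shared key cancels under XOR.
 28 ^ 100 = 120
 49 ^  92 = 109
 59 ^ 139 = 176
236 ^ 124 = 144
254 ^ 246 =   8
 47 ^  67 = 108
 15 ^ 172 = 163
 67 ^ 142 = 205
215 ^ 188 = 107

786db090086ca3cd6b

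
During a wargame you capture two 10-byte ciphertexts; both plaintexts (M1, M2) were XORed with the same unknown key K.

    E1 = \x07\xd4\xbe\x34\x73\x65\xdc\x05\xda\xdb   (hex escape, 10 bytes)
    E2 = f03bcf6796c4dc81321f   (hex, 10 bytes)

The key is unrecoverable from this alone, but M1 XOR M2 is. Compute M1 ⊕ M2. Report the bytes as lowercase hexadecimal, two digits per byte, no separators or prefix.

f7ef7153e5a10084e8c4

E1 ⊕ E2 = (M1 ⊕ K) ⊕ (M2 ⊕ K) = M1 ⊕ M2 — the shared key cancels under XOR.
00000111 ^ 11110000 = 11110111
11010100 ^ 00111011 = 11101111
10111110 ^ 11001111 = 01110001
00110100 ^ 01100111 = 01010011
01110011 ^ 10010110 = 11100101
01100101 ^ 11000100 = 10100001
11011100 ^ 11011100 = 00000000
00000101 ^ 10000001 = 10000100
11011010 ^ 00110010 = 11101000
11011011 ^ 00011111 = 11000100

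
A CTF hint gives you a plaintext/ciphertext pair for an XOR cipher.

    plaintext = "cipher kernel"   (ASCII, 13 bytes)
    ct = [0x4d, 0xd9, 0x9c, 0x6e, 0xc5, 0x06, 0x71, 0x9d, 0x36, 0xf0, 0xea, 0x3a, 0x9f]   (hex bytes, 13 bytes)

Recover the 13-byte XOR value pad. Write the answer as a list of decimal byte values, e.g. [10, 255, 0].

Since ct = plaintext ⊕ pad, XORing both sides with plaintext gives pad = plaintext ⊕ ct.
byte 0: 01100011 ⊕ 01001101 = 00101110
byte 1: 01101001 ⊕ 11011001 = 10110000
byte 2: 01110000 ⊕ 10011100 = 11101100
byte 3: 01101000 ⊕ 01101110 = 00000110
byte 4: 01100101 ⊕ 11000101 = 10100000
byte 5: 01110010 ⊕ 00000110 = 01110100
byte 6: 00100000 ⊕ 01110001 = 01010001
byte 7: 01101011 ⊕ 10011101 = 11110110
byte 8: 01100101 ⊕ 00110110 = 01010011
byte 9: 01110010 ⊕ 11110000 = 10000010
byte 10: 01101110 ⊕ 11101010 = 10000100
byte 11: 01100101 ⊕ 00111010 = 01011111
byte 12: 01101100 ⊕ 10011111 = 11110011

[46, 176, 236, 6, 160, 116, 81, 246, 83, 130, 132, 95, 243]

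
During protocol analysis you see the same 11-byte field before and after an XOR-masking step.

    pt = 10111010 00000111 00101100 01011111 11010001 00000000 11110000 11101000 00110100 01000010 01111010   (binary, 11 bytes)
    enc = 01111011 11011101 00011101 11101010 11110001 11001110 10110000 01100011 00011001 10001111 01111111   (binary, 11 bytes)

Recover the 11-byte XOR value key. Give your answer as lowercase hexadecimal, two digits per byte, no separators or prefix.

Since enc = pt ⊕ key, XORing both sides with pt gives key = pt ⊕ enc.
186 XOR 123 = 193
  7 XOR 221 = 218
 44 XOR  29 =  49
 95 XOR 234 = 181
209 XOR 241 =  32
  0 XOR 206 = 206
240 XOR 176 =  64
232 XOR  99 = 139
 52 XOR  25 =  45
 66 XOR 143 = 205
122 XOR 127 =   5

c1da31b520ce408b2dcd05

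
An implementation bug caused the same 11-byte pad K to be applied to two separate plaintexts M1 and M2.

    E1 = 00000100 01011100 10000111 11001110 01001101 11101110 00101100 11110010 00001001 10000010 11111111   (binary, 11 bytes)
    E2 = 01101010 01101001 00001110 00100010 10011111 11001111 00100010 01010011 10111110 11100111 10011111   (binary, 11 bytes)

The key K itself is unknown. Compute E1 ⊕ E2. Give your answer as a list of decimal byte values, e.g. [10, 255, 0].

E1 ⊕ E2 = (M1 ⊕ K) ⊕ (M2 ⊕ K) = M1 ⊕ M2 — the shared key cancels under XOR.
  4 xor 106 = 110
 92 xor 105 =  53
135 xor  14 = 137
206 xor  34 = 236
 77 xor 159 = 210
238 xor 207 =  33
 44 xor  34 =  14
242 xor  83 = 161
  9 xor 190 = 183
130 xor 231 = 101
255 xor 159 =  96

[110, 53, 137, 236, 210, 33, 14, 161, 183, 101, 96]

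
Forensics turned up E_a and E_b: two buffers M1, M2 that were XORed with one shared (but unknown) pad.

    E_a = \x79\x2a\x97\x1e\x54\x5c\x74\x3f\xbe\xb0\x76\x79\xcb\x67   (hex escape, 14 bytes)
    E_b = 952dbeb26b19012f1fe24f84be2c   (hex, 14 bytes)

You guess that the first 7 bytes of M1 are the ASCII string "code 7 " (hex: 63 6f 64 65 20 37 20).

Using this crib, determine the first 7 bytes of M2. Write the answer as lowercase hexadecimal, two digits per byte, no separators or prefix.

8f684dc91f7255

First, E_a ⊕ E_b = (M1 ⊕ K) ⊕ (M2 ⊕ K) = M1 ⊕ M2, so the key drops out. Then M2 = (M1 ⊕ M2) ⊕ M1 over the first 7 bytes.
byte 0: (79 xor 95) xor 63 = ec xor 63 = 8f
byte 1: (2a xor 2d) xor 6f = 07 xor 6f = 68
byte 2: (97 xor be) xor 64 = 29 xor 64 = 4d
byte 3: (1e xor b2) xor 65 = ac xor 65 = c9
byte 4: (54 xor 6b) xor 20 = 3f xor 20 = 1f
byte 5: (5c xor 19) xor 37 = 45 xor 37 = 72
byte 6: (74 xor 01) xor 20 = 75 xor 20 = 55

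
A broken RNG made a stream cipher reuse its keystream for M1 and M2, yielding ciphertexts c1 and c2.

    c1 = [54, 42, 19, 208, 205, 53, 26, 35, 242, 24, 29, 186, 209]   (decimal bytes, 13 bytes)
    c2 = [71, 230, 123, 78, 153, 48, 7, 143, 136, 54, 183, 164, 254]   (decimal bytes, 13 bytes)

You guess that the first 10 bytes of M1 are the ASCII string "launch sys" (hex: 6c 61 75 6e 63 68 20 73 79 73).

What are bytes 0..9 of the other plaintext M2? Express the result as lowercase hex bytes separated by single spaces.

First, c1 ⊕ c2 = (M1 ⊕ K) ⊕ (M2 ⊕ K) = M1 ⊕ M2, so the key drops out. Then M2 = (M1 ⊕ M2) ⊕ M1 over the first 10 bytes.
byte 0: (36 xor 47) xor 6c = 71 xor 6c = 1d
byte 1: (2a xor e6) xor 61 = cc xor 61 = ad
byte 2: (13 xor 7b) xor 75 = 68 xor 75 = 1d
byte 3: (d0 xor 4e) xor 6e = 9e xor 6e = f0
byte 4: (cd xor 99) xor 63 = 54 xor 63 = 37
byte 5: (35 xor 30) xor 68 = 05 xor 68 = 6d
byte 6: (1a xor 07) xor 20 = 1d xor 20 = 3d
byte 7: (23 xor 8f) xor 73 = ac xor 73 = df
byte 8: (f2 xor 88) xor 79 = 7a xor 79 = 03
byte 9: (18 xor 36) xor 73 = 2e xor 73 = 5d

1d ad 1d f0 37 6d 3d df 03 5d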